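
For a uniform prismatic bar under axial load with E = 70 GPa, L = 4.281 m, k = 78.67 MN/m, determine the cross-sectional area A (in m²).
Model: a uniform prismatic bar under axial load, so k = (A·E) / L.
Solve for A: A = (k·L) / E.
Convert to SI units:
  E = 70 GPa = 7 × 10¹⁰ Pa
  k = 78.67 MN/m = 7.867 × 10⁷ N/m
Substitute:
  A = ((7.867 × 10⁷) × 4.281) / (7 × 10¹⁰)
  A = 0.004811 m²
Final answer: A = 0.004811 m²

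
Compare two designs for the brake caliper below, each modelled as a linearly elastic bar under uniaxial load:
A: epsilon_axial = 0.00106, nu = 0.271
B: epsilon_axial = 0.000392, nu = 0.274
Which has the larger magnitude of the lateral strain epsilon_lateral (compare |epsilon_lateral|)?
Model: a linearly elastic bar under uniaxial load, so epsilon_lateral = -nu·epsilon_axial (SI units).
  A: epsilon_lateral = -(0.271 × 0.00106) = -0.0002873
  B: epsilon_lateral = -(0.274 × 0.000392) = -0.0001074
|epsilon_lateral|: A = 0.0002873, B = 0.0001074, so A is larger in magnitude.
Final answer: A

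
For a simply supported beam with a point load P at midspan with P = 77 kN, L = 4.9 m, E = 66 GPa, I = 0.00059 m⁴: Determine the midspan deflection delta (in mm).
Model: a simply supported beam with a point load P at midspan, so delta = (P·L^3) / (48·E·I).
Convert to SI units:
  P = 77 kN = 77000 N
  E = 66 GPa = 6.6 × 10¹⁰ Pa
Substitute:
  delta = (77000 × 4.9^3) / (48 × (6.6 × 10¹⁰) × 0.00059)
  delta = 0.004847 m
Convert: delta = 0.004847 m = 4.847 mm
Final answer: delta = 4.847 mm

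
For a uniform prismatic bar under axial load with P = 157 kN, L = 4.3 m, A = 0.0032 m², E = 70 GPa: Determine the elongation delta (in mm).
Model: a uniform prismatic bar under axial load, so delta = (P·L) / (A·E).
Convert to SI units:
  P = 157 kN = 157000 N
  E = 70 GPa = 7 × 10¹⁰ Pa
Substitute:
  delta = (157000 × 4.3) / (0.0032 × (7 × 10¹⁰))
  delta = 0.003014 m
Convert: delta = 0.003014 m = 3.014 mm
Final answer: delta = 3.014 mm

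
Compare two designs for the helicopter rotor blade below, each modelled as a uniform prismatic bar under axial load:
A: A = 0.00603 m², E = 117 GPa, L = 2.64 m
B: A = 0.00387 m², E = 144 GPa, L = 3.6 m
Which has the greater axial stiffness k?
Model: a uniform prismatic bar under axial load, so k = (A·E) / L (SI units).
  A: k = (0.00603 × (1.17 × 10¹¹)) / 2.64 = 2.672 × 10⁸ N/m = 267.2 MN/m
  B: k = (0.00387 × (1.44 × 10¹¹)) / 3.6 = 1.548 × 10⁸ N/m = 154.8 MN/m
267.2 MN/m > 154.8 MN/m, so A is larger.
Final answer: A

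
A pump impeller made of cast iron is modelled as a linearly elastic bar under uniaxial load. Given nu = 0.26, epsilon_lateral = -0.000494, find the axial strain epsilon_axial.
Model: a linearly elastic bar under uniaxial load, so epsilon_lateral = -nu·epsilon_axial.
Solve for epsilon_axial: epsilon_axial = -epsilon_lateral / nu.
Substitute:
  epsilon_axial = -(-0.000494) / 0.26
  epsilon_axial = 0.0019
Final answer: epsilon_axial = 0.0019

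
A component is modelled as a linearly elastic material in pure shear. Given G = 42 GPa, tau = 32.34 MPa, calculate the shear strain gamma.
Model: a linearly elastic material in pure shear, so tau = G·gamma.
Solve for gamma: gamma = tau / G.
Convert to SI units:
  G = 42 GPa = 4.2 × 10¹⁰ Pa
  tau = 32.34 MPa = 3.234 × 10⁷ Pa
Substitute:
  gamma = (3.234 × 10⁷) / (4.2 × 10¹⁰)
  gamma = 0.00077
Final answer: gamma = 0.00077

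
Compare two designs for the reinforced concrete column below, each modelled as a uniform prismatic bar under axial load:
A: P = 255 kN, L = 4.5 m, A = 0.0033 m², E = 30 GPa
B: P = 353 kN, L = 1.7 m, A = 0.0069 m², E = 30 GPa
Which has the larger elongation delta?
Model: a uniform prismatic bar under axial load, so delta = (P·L) / (A·E) (SI units).
  A: delta = (255000 × 4.5) / (0.0033 × (3 × 10¹⁰)) = 0.01159 m = 11.59 mm
  B: delta = (353000 × 1.7) / (0.0069 × (3 × 10¹⁰)) = 0.002899 m = 2.899 mm
11.59 mm > 2.899 mm, so A is larger.
Final answer: A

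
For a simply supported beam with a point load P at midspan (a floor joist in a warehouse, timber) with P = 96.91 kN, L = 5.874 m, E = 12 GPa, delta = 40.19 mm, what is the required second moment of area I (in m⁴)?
Model: a simply supported beam with a point load P at midspan, so delta = (P·L^3) / (48·E·I).
Solve for I: I = (P·L^3) / (48·delta·E).
Convert to SI units:
  P = 96.91 kN = 96910 N
  E = 12 GPa = 1.2 × 10¹⁰ Pa
  delta = 40.19 mm = 0.04019 m
Substitute:
  I = (96910 × 5.874^3) / (48 × 0.04019 × (1.2 × 10¹⁰))
  I = 0.0008485 m⁴
Final answer: I = 0.0008485 m⁴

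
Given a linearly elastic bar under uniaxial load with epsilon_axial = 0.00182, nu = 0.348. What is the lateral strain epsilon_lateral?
Model: a linearly elastic bar under uniaxial load, so epsilon_lateral = -nu·epsilon_axial.
Substitute:
  epsilon_lateral = -(0.348 × 0.00182)
  epsilon_lateral = -0.0006334
Final answer: epsilon_lateral = -0.0006334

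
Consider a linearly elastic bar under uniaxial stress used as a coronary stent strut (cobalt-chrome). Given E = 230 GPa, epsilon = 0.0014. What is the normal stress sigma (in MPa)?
Model: a linearly elastic bar under uniaxial stress, so sigma = E·epsilon.
Convert to SI units:
  E = 230 GPa = 2.3 × 10¹¹ Pa
Substitute:
  sigma = (2.3 × 10¹¹) × 0.0014
  sigma = 3.22 × 10⁸ Pa
Convert: sigma = 3.22 × 10⁸ Pa = 322 MPa
Final answer: sigma = 322 MPa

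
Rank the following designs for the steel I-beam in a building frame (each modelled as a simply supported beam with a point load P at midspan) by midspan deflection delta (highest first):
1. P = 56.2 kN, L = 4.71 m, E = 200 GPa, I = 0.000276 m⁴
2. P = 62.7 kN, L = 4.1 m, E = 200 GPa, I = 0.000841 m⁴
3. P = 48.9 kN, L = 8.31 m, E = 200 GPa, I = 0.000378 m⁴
Model: a simply supported beam with a point load P at midspan, so delta = (P·L^3) / (48·E·I) (SI units).
  Case 1: delta = (56200 × 4.71^3) / (48 × (2 × 10¹¹) × 0.000276) = 0.002216 m = 2.216 mm
  Case 2: delta = (62700 × 4.1^3) / (48 × (2 × 10¹¹) × 0.000841) = 0.0005352 m = 0.5352 mm
  Case 3: delta = (48900 × 8.31^3) / (48 × (2 × 10¹¹) × 0.000378) = 0.007733 m = 7.733 mm
Ordering: 7.733 mm (case 3) > 2.216 mm (case 1) > 0.5352 mm (case 2)
Final answer: 3, 1, 2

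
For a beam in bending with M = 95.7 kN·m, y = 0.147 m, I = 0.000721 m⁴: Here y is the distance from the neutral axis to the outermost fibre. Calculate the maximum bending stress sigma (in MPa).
Model: a beam in bending, so sigma = (M·y) / I.
Convert to SI units:
  M = 95.7 kN·m = 95700 N·m
Substitute:
  sigma = (95700 × 0.147) / 0.000721
  sigma = 1.951 × 10⁷ Pa
Convert: sigma = 1.951 × 10⁷ Pa = 19.51 MPa
Final answer: sigma = 19.51 MPa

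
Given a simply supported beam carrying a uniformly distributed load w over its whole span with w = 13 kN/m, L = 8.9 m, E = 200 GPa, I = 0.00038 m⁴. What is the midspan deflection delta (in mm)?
Model: a simply supported beam carrying a uniformly distributed load w over its whole span, so delta = (5·w·L^4) / (384·E·I).
Convert to SI units:
  w = 13 kN/m = 13000 N/m
  E = 200 GPa = 2 × 10¹¹ Pa
Substitute:
  delta = (5 × 13000 × 8.9^4) / (384 × (2 × 10¹¹) × 0.00038)
  delta = 0.01397 m
Convert: delta = 0.01397 m = 13.97 mm
Final answer: delta = 13.97 mm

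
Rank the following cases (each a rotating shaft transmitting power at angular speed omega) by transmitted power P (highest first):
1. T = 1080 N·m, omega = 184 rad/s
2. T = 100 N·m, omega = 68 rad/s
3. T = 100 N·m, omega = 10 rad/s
Model: a rotating shaft transmitting power at angular speed omega, so P = T·omega (SI units).
  Case 1: P = 1080 × 184 = 198700 W = 198.7 kW
  Case 2: P = 100 × 68 = 6800 W = 6.8 kW
  Case 3: P = 100 × 10 = 1000 W = 1 kW
Ordering: 198.7 kW (case 1) > 6.8 kW (case 2) > 1 kW (case 3)
Final answer: 1, 2, 3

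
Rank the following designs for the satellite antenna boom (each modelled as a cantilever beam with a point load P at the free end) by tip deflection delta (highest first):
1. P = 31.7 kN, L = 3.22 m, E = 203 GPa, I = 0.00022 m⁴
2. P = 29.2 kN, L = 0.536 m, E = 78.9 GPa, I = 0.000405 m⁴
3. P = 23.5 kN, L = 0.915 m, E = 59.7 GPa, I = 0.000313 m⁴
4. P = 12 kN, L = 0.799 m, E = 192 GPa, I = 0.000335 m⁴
Model: a cantilever beam with a point load P at the free end, so delta = (P·L^3) / (3·E·I) (SI units).
  Case 1: delta = (31700 × 3.22^3) / (3 × (2.03 × 10¹¹) × 0.00022) = 0.007899 m = 7.899 mm
  Case 2: delta = (29200 × 0.536^3) / (3 × (7.89 × 10¹⁰) × 0.000405) = 4.691 × 10⁻⁵ m = 0.04691 mm
  Case 3: delta = (23500 × 0.915^3) / (3 × (5.97 × 10¹⁰) × 0.000313) = 0.0003211 m = 0.3211 mm
  Case 4: delta = (12000 × 0.799^3) / (3 × (1.92 × 10¹¹) × 0.000335) = 3.172 × 10⁻⁵ m = 0.03172 mm
Ordering: 7.899 mm (case 1) > 0.3211 mm (case 3) > 0.04691 mm (case 2) > 0.03172 mm (case 4)
Final answer: 1, 3, 2, 4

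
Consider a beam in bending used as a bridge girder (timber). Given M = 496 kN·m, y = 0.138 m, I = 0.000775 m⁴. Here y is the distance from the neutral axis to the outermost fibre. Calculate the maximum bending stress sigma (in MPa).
Model: a beam in bending, so sigma = (M·y) / I.
Convert to SI units:
  M = 496 kN·m = 496000 N·m
Substitute:
  sigma = (496000 × 0.138) / 0.000775
  sigma = 8.832 × 10⁷ Pa
Convert: sigma = 8.832 × 10⁷ Pa = 88.32 MPa
Final answer: sigma = 88.32 MPa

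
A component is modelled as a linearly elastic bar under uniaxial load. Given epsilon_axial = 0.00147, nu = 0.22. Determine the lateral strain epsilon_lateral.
Model: a linearly elastic bar under uniaxial load, so epsilon_lateral = -nu·epsilon_axial.
Substitute:
  epsilon_lateral = -(0.22 × 0.00147)
  epsilon_lateral = -0.0003234
Final answer: epsilon_lateral = -0.0003234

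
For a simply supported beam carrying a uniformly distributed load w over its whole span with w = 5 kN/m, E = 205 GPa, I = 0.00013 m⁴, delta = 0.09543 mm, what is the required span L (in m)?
Model: a simply supported beam carrying a uniformly distributed load w over its whole span, so delta = (5·w·L^4) / (384·E·I).
Solve for L: L = ((384·delta·E·I) / (5·w))^(1/4).
Convert to SI units:
  w = 5 kN/m = 5000 N/m
  E = 205 GPa = 2.05 × 10¹¹ Pa
  delta = 0.09543 mm = 9.543 × 10⁻⁵ m
Substitute:
  L = ((384 × (9.543 × 10⁻⁵) × (2.05 × 10¹¹) × 0.00013) / (5 × 5000))^(1/4)
  L = 2.5 m
Final answer: L = 2.5 m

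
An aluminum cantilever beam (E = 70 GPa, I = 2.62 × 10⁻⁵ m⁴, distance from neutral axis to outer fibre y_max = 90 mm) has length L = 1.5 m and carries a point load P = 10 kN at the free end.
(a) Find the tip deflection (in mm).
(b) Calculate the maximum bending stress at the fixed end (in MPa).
(a) Tip deflection of a cantilever with an end point load: δ = P·L^3 / (3·E·I). Convert P = 10 kN = 10000 N, E = 70 GPa = 7 × 10¹⁰ Pa.
  δ = (10000 × 1.5^3) / (3 × (7 × 10¹⁰) × (2.62 × 10⁻⁵)) = 0.006134 m = 6.134 mm
(b) Maximum bending moment at the fixed end: M = P·L = 10000 × 1.5 = 15000 N·m. Convert y_max = 90 mm = 0.09 m.
  σ = M·y_max / I = (15000 × 0.09) / (2.62 × 10⁻⁵) = 5.153 × 10⁷ Pa = 51.53 MPa
Final answer: (a) δ = 6.134 mm, (b) σ = 51.53 MPa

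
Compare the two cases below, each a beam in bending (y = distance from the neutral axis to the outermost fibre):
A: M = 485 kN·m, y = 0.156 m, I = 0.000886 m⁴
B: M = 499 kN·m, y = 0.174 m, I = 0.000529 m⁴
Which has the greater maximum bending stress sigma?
Model: a beam in bending (y = distance from the neutral axis to the outermost fibre), so sigma = (M·y) / I (SI units).
  A: sigma = (485000 × 0.156) / 0.000886 = 8.54 × 10⁷ Pa = 85.4 MPa
  B: sigma = (499000 × 0.174) / 0.000529 = 1.641 × 10⁸ Pa = 164.1 MPa
164.1 MPa > 85.4 MPa, so B is larger.
Final answer: B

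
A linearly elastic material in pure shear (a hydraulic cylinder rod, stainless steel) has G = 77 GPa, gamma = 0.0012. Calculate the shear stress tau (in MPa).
Model: a linearly elastic material in pure shear, so tau = G·gamma.
Convert to SI units:
  G = 77 GPa = 7.7 × 10¹⁰ Pa
Substitute:
  tau = (7.7 × 10¹⁰) × 0.0012
  tau = 9.24 × 10⁷ Pa
Convert: tau = 9.24 × 10⁷ Pa = 92.4 MPa
Final answer: tau = 92.4 MPa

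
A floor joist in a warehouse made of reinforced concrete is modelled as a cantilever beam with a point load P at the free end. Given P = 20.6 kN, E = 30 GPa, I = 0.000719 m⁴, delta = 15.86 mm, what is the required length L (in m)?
Model: a cantilever beam with a point load P at the free end, so delta = (P·L^3) / (3·E·I).
Solve for L: L = ((3·delta·E·I) / P)^(1/3).
Convert to SI units:
  P = 20.6 kN = 20600 N
  E = 30 GPa = 3 × 10¹⁰ Pa
  delta = 15.86 mm = 0.01586 m
Substitute:
  L = ((3 × 0.01586 × (3 × 10¹⁰) × 0.000719) / 20600)^(1/3)
  L = 3.68 m
Final answer: L = 3.68 m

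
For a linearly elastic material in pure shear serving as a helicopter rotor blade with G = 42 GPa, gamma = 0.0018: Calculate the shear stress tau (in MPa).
Model: a linearly elastic material in pure shear, so tau = G·gamma.
Convert to SI units:
  G = 42 GPa = 4.2 × 10¹⁰ Pa
Substitute:
  tau = (4.2 × 10¹⁰) × 0.0018
  tau = 7.56 × 10⁷ Pa
Convert: tau = 7.56 × 10⁷ Pa = 75.6 MPa
Final answer: tau = 75.6 MPa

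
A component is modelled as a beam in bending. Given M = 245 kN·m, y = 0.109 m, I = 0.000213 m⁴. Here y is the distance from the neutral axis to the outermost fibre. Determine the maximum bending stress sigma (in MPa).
Model: a beam in bending, so sigma = (M·y) / I.
Convert to SI units:
  M = 245 kN·m = 245000 N·m
Substitute:
  sigma = (245000 × 0.109) / 0.000213
  sigma = 1.254 × 10⁸ Pa
Convert: sigma = 1.254 × 10⁸ Pa = 125.4 MPa
Final answer: sigma = 125.4 MPa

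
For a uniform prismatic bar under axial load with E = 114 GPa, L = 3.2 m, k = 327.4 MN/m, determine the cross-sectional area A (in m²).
Model: a uniform prismatic bar under axial load, so k = (A·E) / L.
Solve for A: A = (k·L) / E.
Convert to SI units:
  E = 114 GPa = 1.14 × 10¹¹ Pa
  k = 327.4 MN/m = 3.274 × 10⁸ N/m
Substitute:
  A = ((3.274 × 10⁸) × 3.2) / (1.14 × 10¹¹)
  A = 0.00919 m²
Final answer: A = 0.00919 m²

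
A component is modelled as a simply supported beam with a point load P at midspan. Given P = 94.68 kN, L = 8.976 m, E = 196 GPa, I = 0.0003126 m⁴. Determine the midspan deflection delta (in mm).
Model: a simply supported beam with a point load P at midspan, so delta = (P·L^3) / (48·E·I).
Convert to SI units:
  P = 94.68 kN = 94680 N
  E = 196 GPa = 1.96 × 10¹¹ Pa
Substitute:
  delta = (94680 × 8.976^3) / (48 × (1.96 × 10¹¹) × 0.0003126)
  delta = 0.02328 m
Convert: delta = 0.02328 m = 23.28 mm
Final answer: delta = 23.28 mm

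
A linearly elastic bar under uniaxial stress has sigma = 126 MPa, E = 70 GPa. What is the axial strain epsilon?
Model: a linearly elastic bar under uniaxial stress, so epsilon = sigma / E.
Convert to SI units:
  sigma = 126 MPa = 1.26 × 10⁸ Pa
  E = 70 GPa = 7 × 10¹⁰ Pa
Substitute:
  epsilon = (1.26 × 10⁸) / (7 × 10¹⁰)
  epsilon = 0.0018
Final answer: epsilon = 0.0018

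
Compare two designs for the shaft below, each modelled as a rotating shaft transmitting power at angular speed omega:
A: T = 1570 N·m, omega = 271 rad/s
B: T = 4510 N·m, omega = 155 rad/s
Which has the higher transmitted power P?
Model: a rotating shaft transmitting power at angular speed omega, so P = T·omega (SI units).
  A: P = 1570 × 271 = 425500 W = 425.5 kW
  B: P = 4510 × 155 = 699000 W = 699 kW
699 kW > 425.5 kW, so B is larger.
Final answer: B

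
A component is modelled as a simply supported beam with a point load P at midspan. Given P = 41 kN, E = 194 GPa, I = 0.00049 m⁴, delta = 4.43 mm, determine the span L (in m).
Model: a simply supported beam with a point load P at midspan, so delta = (P·L^3) / (48·E·I).
Solve for L: L = ((48·delta·E·I) / P)^(1/3).
Convert to SI units:
  P = 41 kN = 41000 N
  E = 194 GPa = 1.94 × 10¹¹ Pa
  delta = 4.43 mm = 0.00443 m
Substitute:
  L = ((48 × 0.00443 × (1.94 × 10¹¹) × 0.00049) / 41000)^(1/3)
  L = 7.9 m
Final answer: L = 7.9 m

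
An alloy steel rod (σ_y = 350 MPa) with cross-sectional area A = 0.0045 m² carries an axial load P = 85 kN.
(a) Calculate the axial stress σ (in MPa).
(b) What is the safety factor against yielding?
(a) Axial stress σ = P/A. Convert P = 85 kN = 85000 N.
  σ = 85000 / 0.0045 = 1.889 × 10⁷ Pa = 18.89 MPa
(b) Safety factor SF = σ_y/σ = 350 / 18.89 = 18.53
Final answer: (a) σ = 18.89 MPa, (b) SF = 18.53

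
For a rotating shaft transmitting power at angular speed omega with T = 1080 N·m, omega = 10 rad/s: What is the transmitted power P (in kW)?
Model: a rotating shaft transmitting power at angular speed omega, so P = T·omega.
Substitute:
  P = 1080 × 10
  P = 10800 W
Convert: P = 10800 W = 10.8 kW
Final answer: P = 10.8 kW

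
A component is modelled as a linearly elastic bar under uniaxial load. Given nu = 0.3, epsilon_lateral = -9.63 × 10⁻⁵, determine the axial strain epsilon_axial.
Model: a linearly elastic bar under uniaxial load, so epsilon_lateral = -nu·epsilon_axial.
Solve for epsilon_axial: epsilon_axial = -epsilon_lateral / nu.
Substitute:
  epsilon_axial = -(-9.63 × 10⁻⁵) / 0.3
  epsilon_axial = 0.000321
Final answer: epsilon_axial = 0.000321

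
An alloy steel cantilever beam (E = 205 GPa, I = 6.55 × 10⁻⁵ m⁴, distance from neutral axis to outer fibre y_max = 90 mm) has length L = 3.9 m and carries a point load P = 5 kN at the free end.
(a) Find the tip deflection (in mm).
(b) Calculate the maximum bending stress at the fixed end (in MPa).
(a) Tip deflection of a cantilever with an end point load: δ = P·L^3 / (3·E·I). Convert P = 5 kN = 5000 N, E = 205 GPa = 2.05 × 10¹¹ Pa.
  δ = (5000 × 3.9^3) / (3 × (2.05 × 10¹¹) × (6.55 × 10⁻⁵)) = 0.007363 m = 7.363 mm
(b) Maximum bending moment at the fixed end: M = P·L = 5000 × 3.9 = 19500 N·m. Convert y_max = 90 mm = 0.09 m.
  σ = M·y_max / I = (19500 × 0.09) / (6.55 × 10⁻⁵) = 2.679 × 10⁷ Pa = 26.79 MPa
Final answer: (a) δ = 7.363 mm, (b) σ = 26.79 MPa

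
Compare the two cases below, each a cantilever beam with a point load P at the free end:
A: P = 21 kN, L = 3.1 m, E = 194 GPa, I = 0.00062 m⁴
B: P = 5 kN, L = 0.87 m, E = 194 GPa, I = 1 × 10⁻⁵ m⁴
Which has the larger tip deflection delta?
Model: a cantilever beam with a point load P at the free end, so delta = (P·L^3) / (3·E·I) (SI units).
  A: delta = (21000 × 3.1^3) / (3 × (1.94 × 10¹¹) × 0.00062) = 0.001734 m = 1.734 mm
  B: delta = (5000 × 0.87^3) / (3 × (1.94 × 10¹¹) × (1 × 10⁻⁵)) = 0.0005657 m = 0.5657 mm
1.734 mm > 0.5657 mm, so A is larger.
Final answer: A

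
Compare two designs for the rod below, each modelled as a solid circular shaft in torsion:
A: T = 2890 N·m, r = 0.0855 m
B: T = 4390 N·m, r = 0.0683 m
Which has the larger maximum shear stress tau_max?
Model: a solid circular shaft in torsion, so tau_max = (2·T) / (π·r^3) (SI units).
  A: tau_max = (2 × 2890) / (π × 0.0855^3) = 2.944 × 10⁶ Pa = 2.944 MPa
  B: tau_max = (2 × 4390) / (π × 0.0683^3) = 8.772 × 10⁶ Pa = 8.772 MPa
8.772 MPa > 2.944 MPa, so B is larger.
Final answer: B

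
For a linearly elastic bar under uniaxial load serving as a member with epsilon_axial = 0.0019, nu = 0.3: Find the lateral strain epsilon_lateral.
Model: a linearly elastic bar under uniaxial load, so epsilon_lateral = -nu·epsilon_axial.
Substitute:
  epsilon_lateral = -(0.3 × 0.0019)
  epsilon_lateral = -0.00057
Final answer: epsilon_lateral = -0.00057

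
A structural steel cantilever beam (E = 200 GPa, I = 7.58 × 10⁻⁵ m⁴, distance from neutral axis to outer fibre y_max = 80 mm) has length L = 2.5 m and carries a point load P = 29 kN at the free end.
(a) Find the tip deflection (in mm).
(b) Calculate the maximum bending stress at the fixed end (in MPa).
(a) Tip deflection of a cantilever with an end point load: δ = P·L^3 / (3·E·I). Convert P = 29 kN = 29000 N, E = 200 GPa = 2 × 10¹¹ Pa.
  δ = (29000 × 2.5^3) / (3 × (2 × 10¹¹) × (7.58 × 10⁻⁵)) = 0.009963 m = 9.963 mm
(b) Maximum bending moment at the fixed end: M = P·L = 29000 × 2.5 = 72500 N·m. Convert y_max = 80 mm = 0.08 m.
  σ = M·y_max / I = (72500 × 0.08) / (7.58 × 10⁻⁵) = 7.652 × 10⁷ Pa = 76.52 MPa
Final answer: (a) δ = 9.963 mm, (b) σ = 76.52 MPa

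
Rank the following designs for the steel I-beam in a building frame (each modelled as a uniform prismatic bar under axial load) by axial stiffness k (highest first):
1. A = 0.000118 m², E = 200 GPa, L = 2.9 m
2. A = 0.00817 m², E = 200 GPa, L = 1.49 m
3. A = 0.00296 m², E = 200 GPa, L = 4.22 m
Model: a uniform prismatic bar under axial load, so k = (A·E) / L (SI units).
  Case 1: k = (0.000118 × (2 × 10¹¹)) / 2.9 = 8.138 × 10⁶ N/m = 8.138 MN/m
  Case 2: k = (0.00817 × (2 × 10¹¹)) / 1.49 = 1.097 × 10⁹ N/m = 1097 MN/m
  Case 3: k = (0.00296 × (2 × 10¹¹)) / 4.22 = 1.403 × 10⁸ N/m = 140.3 MN/m
Ordering: 1097 MN/m (case 2) > 140.3 MN/m (case 3) > 8.138 MN/m (case 1)
Final answer: 2, 3, 1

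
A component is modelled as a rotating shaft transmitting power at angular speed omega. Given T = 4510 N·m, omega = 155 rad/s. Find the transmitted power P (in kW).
Model: a rotating shaft transmitting power at angular speed omega, so P = T·omega.
Substitute:
  P = 4510 × 155
  P = 699000 W
Convert: P = 699000 W = 699 kW
Final answer: P = 699 kW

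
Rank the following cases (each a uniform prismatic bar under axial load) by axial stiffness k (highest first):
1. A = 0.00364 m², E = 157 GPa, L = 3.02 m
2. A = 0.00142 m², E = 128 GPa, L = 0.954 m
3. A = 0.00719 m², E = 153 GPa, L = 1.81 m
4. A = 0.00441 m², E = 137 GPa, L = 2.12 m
Model: a uniform prismatic bar under axial load, so k = (A·E) / L (SI units).
  Case 1: k = (0.00364 × (1.57 × 10¹¹)) / 3.02 = 1.892 × 10⁸ N/m = 189.2 MN/m
  Case 2: k = (0.00142 × (1.28 × 10¹¹)) / 0.954 = 1.905 × 10⁸ N/m = 190.5 MN/m
  Case 3: k = (0.00719 × (1.53 × 10¹¹)) / 1.81 = 6.078 × 10⁸ N/m = 607.8 MN/m
  Case 4: k = (0.00441 × (1.37 × 10¹¹)) / 2.12 = 2.85 × 10⁸ N/m = 285 MN/m
Ordering: 607.8 MN/m (case 3) > 285 MN/m (case 4) > 190.5 MN/m (case 2) > 189.2 MN/m (case 1)
Final answer: 3, 4, 2, 1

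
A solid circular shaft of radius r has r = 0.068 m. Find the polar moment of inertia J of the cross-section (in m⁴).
Model: a solid circular shaft of radius r, so J = (π·r^4) / 2.
Substitute:
  J = (π × 0.068^4) / 2
  J = 3.359 × 10⁻⁵ m⁴
Final answer: J = 3.359 × 10⁻⁵ m⁴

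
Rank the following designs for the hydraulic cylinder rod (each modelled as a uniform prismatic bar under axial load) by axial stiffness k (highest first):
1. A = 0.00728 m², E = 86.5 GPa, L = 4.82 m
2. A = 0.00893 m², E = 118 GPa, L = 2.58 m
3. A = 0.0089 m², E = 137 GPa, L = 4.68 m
Model: a uniform prismatic bar under axial load, so k = (A·E) / L (SI units).
  Case 1: k = (0.00728 × (8.65 × 10¹⁰)) / 4.82 = 1.306 × 10⁸ N/m = 130.6 MN/m
  Case 2: k = (0.00893 × (1.18 × 10¹¹)) / 2.58 = 4.084 × 10⁸ N/m = 408.4 MN/m
  Case 3: k = (0.0089 × (1.37 × 10¹¹)) / 4.68 = 2.605 × 10⁸ N/m = 260.5 MN/m
Ordering: 408.4 MN/m (case 2) > 260.5 MN/m (case 3) > 130.6 MN/m (case 1)
Final answer: 2, 3, 1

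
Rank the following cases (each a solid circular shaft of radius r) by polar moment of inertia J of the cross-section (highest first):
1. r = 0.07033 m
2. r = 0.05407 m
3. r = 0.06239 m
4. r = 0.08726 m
Model: a solid circular shaft of radius r, so J = (π·r^4) / 2 (SI units).
  Case 1: J = (π × 0.07033^4) / 2 = 3.843 × 10⁻⁵ m⁴
  Case 2: J = (π × 0.05407^4) / 2 = 1.343 × 10⁻⁵ m⁴
  Case 3: J = (π × 0.06239^4) / 2 = 2.38 × 10⁻⁵ m⁴
  Case 4: J = (π × 0.08726^4) / 2 = 9.107 × 10⁻⁵ m⁴
Ordering: 9.107 × 10⁻⁵ m⁴ (case 4) > 3.843 × 10⁻⁵ m⁴ (case 1) > 2.38 × 10⁻⁵ m⁴ (case 3) > 1.343 × 10⁻⁵ m⁴ (case 2)
Final answer: 4, 1, 3, 2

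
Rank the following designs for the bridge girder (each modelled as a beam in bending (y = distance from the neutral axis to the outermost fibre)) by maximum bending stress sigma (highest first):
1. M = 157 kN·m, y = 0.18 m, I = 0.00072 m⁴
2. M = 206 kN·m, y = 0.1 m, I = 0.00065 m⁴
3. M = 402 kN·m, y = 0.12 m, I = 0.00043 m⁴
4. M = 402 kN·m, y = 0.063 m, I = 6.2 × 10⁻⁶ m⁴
Model: a beam in bending (y = distance from the neutral axis to the outermost fibre), so sigma = (M·y) / I (SI units).
  Case 1: sigma = (157000 × 0.18) / 0.00072 = 3.925 × 10⁷ Pa = 39.25 MPa
  Case 2: sigma = (206000 × 0.1) / 0.00065 = 3.169 × 10⁷ Pa = 31.69 MPa
  Case 3: sigma = (402000 × 0.12) / 0.00043 = 1.122 × 10⁸ Pa = 112.2 MPa
  Case 4: sigma = (402000 × 0.063) / (6.2 × 10⁻⁶) = 4.085 × 10⁹ Pa = 4085 MPa
Ordering: 4085 MPa (case 4) > 112.2 MPa (case 3) > 39.25 MPa (case 1) > 31.69 MPa (case 2)
Final answer: 4, 3, 1, 2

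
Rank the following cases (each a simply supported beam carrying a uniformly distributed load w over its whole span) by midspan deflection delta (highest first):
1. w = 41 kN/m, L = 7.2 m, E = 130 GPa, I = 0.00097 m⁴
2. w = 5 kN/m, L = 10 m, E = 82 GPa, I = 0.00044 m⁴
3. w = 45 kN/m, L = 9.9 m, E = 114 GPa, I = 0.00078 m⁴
Model: a simply supported beam carrying a uniformly distributed load w over its whole span, so delta = (5·w·L^4) / (384·E·I) (SI units).
  Case 1: delta = (5 × 41000 × 7.2^4) / (384 × (1.3 × 10¹¹) × 0.00097) = 0.01138 m = 11.38 mm
  Case 2: delta = (5 × 5000 × 10^4) / (384 × (8.2 × 10¹⁰) × 0.00044) = 0.01804 m = 18.04 mm
  Case 3: delta = (5 × 45000 × 9.9^4) / (384 × (1.14 × 10¹¹) × 0.00078) = 0.0633 m = 63.3 mm
Ordering: 63.3 mm (case 3) > 18.04 mm (case 2) > 11.38 mm (case 1)
Final answer: 3, 2, 1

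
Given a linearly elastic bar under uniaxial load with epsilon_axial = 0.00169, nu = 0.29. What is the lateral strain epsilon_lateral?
Model: a linearly elastic bar under uniaxial load, so epsilon_lateral = -nu·epsilon_axial.
Substitute:
  epsilon_lateral = -(0.29 × 0.00169)
  epsilon_lateral = -0.0004901
Final answer: epsilon_lateral = -0.0004901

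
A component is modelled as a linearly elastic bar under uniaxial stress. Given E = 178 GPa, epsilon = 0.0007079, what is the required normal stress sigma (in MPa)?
Model: a linearly elastic bar under uniaxial stress, so epsilon = sigma / E.
Solve for sigma: sigma = epsilon·E.
Convert to SI units:
  E = 178 GPa = 1.78 × 10¹¹ Pa
Substitute:
  sigma = 0.0007079 × (1.78 × 10¹¹)
  sigma = 1.26 × 10⁸ Pa
Convert: sigma = 1.26 × 10⁸ Pa = 126 MPa
Final answer: sigma = 126 MPa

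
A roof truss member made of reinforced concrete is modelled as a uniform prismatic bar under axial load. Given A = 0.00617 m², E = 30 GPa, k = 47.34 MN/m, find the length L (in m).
Model: a uniform prismatic bar under axial load, so k = (A·E) / L.
Solve for L: L = (A·E) / k.
Convert to SI units:
  E = 30 GPa = 3 × 10¹⁰ Pa
  k = 47.34 MN/m = 4.734 × 10⁷ N/m
Substitute:
  L = (0.00617 × (3 × 10¹⁰)) / (4.734 × 10⁷)
  L = 3.91 m
Final answer: L = 3.91 m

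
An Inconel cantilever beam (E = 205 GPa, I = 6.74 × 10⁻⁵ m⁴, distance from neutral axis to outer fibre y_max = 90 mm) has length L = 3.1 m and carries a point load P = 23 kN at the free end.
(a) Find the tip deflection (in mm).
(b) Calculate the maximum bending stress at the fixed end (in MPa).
(a) Tip deflection of a cantilever with an end point load: δ = P·L^3 / (3·E·I). Convert P = 23 kN = 23000 N, E = 205 GPa = 2.05 × 10¹¹ Pa.
  δ = (23000 × 3.1^3) / (3 × (2.05 × 10¹¹) × (6.74 × 10⁻⁵)) = 0.01653 m = 16.53 mm
(b) Maximum bending moment at the fixed end: M = P·L = 23000 × 3.1 = 71300 N·m. Convert y_max = 90 mm = 0.09 m.
  σ = M·y_max / I = (71300 × 0.09) / (6.74 × 10⁻⁵) = 9.521 × 10⁷ Pa = 95.21 MPa
Final answer: (a) δ = 16.53 mm, (b) σ = 95.21 MPa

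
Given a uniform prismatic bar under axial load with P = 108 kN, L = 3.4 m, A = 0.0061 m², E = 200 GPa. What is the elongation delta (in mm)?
Model: a uniform prismatic bar under axial load, so delta = (P·L) / (A·E).
Convert to SI units:
  P = 108 kN = 108000 N
  E = 200 GPa = 2 × 10¹¹ Pa
Substitute:
  delta = (108000 × 3.4) / (0.0061 × (2 × 10¹¹))
  delta = 0.000301 m
Convert: delta = 0.000301 m = 0.301 mm
Final answer: delta = 0.301 mm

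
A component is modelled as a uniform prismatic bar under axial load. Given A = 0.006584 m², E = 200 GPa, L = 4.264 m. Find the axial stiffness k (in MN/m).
Model: a uniform prismatic bar under axial load, so k = (A·E) / L.
Convert to SI units:
  E = 200 GPa = 2 × 10¹¹ Pa
Substitute:
  k = (0.006584 × (2 × 10¹¹)) / 4.264
  k = 3.088 × 10⁸ N/m
Convert: k = 3.088 × 10⁸ N/m = 308.8 MN/m
Final answer: k = 308.8 MN/m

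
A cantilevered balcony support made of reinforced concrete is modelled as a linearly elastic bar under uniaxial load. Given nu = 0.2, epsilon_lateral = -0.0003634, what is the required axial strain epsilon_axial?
Model: a linearly elastic bar under uniaxial load, so epsilon_lateral = -nu·epsilon_axial.
Solve for epsilon_axial: epsilon_axial = -epsilon_lateral / nu.
Substitute:
  epsilon_axial = -(-0.0003634) / 0.2
  epsilon_axial = 0.001817
Final answer: epsilon_axial = 0.001817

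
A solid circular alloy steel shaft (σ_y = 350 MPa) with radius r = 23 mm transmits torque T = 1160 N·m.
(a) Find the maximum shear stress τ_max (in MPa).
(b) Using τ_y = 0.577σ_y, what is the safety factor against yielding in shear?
(a) For a solid circular shaft, τ_max = T·r/J with J = π·r^4/2, i.e. τ_max = 2·T / (π·r^3). Convert r = 23 mm = 0.023 m.
  τ_max = (2 × 1160) / (π × 0.023^3) = 6.07 × 10⁷ Pa = 60.7 MPa
(b) τ_y = 0.577 × 350 = 201.95 MPa
  SF = τ_y/τ_max = 201.95 / 60.7 = 3.327
Final answer: (a) τ_max = 60.7 MPa, (b) SF = 3.327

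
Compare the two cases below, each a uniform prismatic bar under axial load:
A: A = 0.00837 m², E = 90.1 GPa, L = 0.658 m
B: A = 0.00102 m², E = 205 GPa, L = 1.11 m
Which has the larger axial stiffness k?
Model: a uniform prismatic bar under axial load, so k = (A·E) / L (SI units).
  A: k = (0.00837 × (9.01 × 10¹⁰)) / 0.658 = 1.146 × 10⁹ N/m = 1146 MN/m
  B: k = (0.00102 × (2.05 × 10¹¹)) / 1.11 = 1.884 × 10⁸ N/m = 188.4 MN/m
1146 MN/m > 188.4 MN/m, so A is larger.
Final answer: A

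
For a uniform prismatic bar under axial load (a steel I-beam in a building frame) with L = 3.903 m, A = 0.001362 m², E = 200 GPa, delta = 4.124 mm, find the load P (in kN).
Model: a uniform prismatic bar under axial load, so delta = (P·L) / (A·E).
Solve for P: P = (delta·A·E) / L.
Convert to SI units:
  E = 200 GPa = 2 × 10¹¹ Pa
  delta = 4.124 mm = 0.004124 m
Substitute:
  P = (0.004124 × 0.001362 × (2 × 10¹¹)) / 3.903
  P = 287800 N
Convert: P = 287800 N = 287.8 kN
Final answer: P = 287.8 kN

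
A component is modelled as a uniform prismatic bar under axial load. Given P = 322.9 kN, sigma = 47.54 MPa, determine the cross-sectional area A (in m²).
Model: a uniform prismatic bar under axial load, so sigma = P / A.
Solve for A: A = P / sigma.
Convert to SI units:
  P = 322.9 kN = 322900 N
  sigma = 47.54 MPa = 4.754 × 10⁷ Pa
Substitute:
  A = 322900 / (4.754 × 10⁷)
  A = 0.006792 m²
Final answer: A = 0.006792 m²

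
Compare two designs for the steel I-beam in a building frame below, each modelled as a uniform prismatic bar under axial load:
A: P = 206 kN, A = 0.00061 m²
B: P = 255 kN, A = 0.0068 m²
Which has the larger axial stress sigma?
Model: a uniform prismatic bar under axial load, so sigma = P / A (SI units).
  A: sigma = 206000 / 0.00061 = 3.377 × 10⁸ Pa = 337.7 MPa
  B: sigma = 255000 / 0.0068 = 3.75 × 10⁷ Pa = 37.5 MPa
337.7 MPa > 37.5 MPa, so A is larger.
Final answer: A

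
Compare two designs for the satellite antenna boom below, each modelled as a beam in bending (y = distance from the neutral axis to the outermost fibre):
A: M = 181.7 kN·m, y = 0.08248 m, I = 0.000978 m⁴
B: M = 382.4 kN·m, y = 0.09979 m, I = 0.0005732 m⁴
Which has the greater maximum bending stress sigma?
Model: a beam in bending (y = distance from the neutral axis to the outermost fibre), so sigma = (M·y) / I (SI units).
  A: sigma = (181700 × 0.08248) / 0.000978 = 1.532 × 10⁷ Pa = 15.32 MPa
  B: sigma = (382400 × 0.09979) / 0.0005732 = 6.657 × 10⁷ Pa = 66.57 MPa
66.57 MPa > 15.32 MPa, so B is larger.
Final answer: B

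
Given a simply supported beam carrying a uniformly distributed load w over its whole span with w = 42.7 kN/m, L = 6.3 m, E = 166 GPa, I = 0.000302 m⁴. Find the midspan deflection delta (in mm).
Model: a simply supported beam carrying a uniformly distributed load w over its whole span, so delta = (5·w·L^4) / (384·E·I).
Convert to SI units:
  w = 42.7 kN/m = 42700 N/m
  E = 166 GPa = 1.66 × 10¹¹ Pa
Substitute:
  delta = (5 × 42700 × 6.3^4) / (384 × (1.66 × 10¹¹) × 0.000302)
  delta = 0.01747 m
Convert: delta = 0.01747 m = 17.47 mm
Final answer: delta = 17.47 mm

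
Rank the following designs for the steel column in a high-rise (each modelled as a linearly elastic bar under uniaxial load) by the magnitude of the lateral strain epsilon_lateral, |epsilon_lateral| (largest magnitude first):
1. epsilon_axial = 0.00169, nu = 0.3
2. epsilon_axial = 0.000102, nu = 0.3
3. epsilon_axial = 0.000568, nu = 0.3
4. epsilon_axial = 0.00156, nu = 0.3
Model: a linearly elastic bar under uniaxial load, so epsilon_lateral = -nu·epsilon_axial (SI units).
  Case 1: epsilon_lateral = -(0.3 × 0.00169) = -0.000507
  Case 2: epsilon_lateral = -(0.3 × 0.000102) = -3.06 × 10⁻⁵
  Case 3: epsilon_lateral = -(0.3 × 0.000568) = -0.0001704
  Case 4: epsilon_lateral = -(0.3 × 0.00156) = -0.000468
Ordering by |epsilon_lateral|: 0.000507 (case 1) > 0.000468 (case 4) > 0.0001704 (case 3) > 3.06 × 10⁻⁵ (case 2)
Final answer: 1, 4, 3, 2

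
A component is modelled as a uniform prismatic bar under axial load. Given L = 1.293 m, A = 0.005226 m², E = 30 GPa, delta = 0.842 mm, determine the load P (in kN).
Model: a uniform prismatic bar under axial load, so delta = (P·L) / (A·E).
Solve for P: P = (delta·A·E) / L.
Convert to SI units:
  E = 30 GPa = 3 × 10¹⁰ Pa
  delta = 0.842 mm = 0.000842 m
Substitute:
  P = (0.000842 × 0.005226 × (3 × 10¹⁰)) / 1.293
  P = 102100 N
Convert: P = 102100 N = 102.1 kN
Final answer: P = 102.1 kN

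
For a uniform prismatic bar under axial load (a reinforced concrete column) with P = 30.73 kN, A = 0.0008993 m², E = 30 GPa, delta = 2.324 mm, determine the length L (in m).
Model: a uniform prismatic bar under axial load, so delta = (P·L) / (A·E).
Solve for L: L = (delta·A·E) / P.
Convert to SI units:
  P = 30.73 kN = 30730 N
  E = 30 GPa = 3 × 10¹⁰ Pa
  delta = 2.324 mm = 0.002324 m
Substitute:
  L = (0.002324 × 0.0008993 × (3 × 10¹⁰)) / 30730
  L = 2.04 m
Final answer: L = 2.04 m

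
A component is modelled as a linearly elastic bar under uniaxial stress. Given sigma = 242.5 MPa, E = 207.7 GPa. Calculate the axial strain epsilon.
Model: a linearly elastic bar under uniaxial stress, so epsilon = sigma / E.
Convert to SI units:
  sigma = 242.5 MPa = 2.425 × 10⁸ Pa
  E = 207.7 GPa = 2.077 × 10¹¹ Pa
Substitute:
  epsilon = (2.425 × 10⁸) / (2.077 × 10¹¹)
  epsilon = 0.001168
Final answer: epsilon = 0.001168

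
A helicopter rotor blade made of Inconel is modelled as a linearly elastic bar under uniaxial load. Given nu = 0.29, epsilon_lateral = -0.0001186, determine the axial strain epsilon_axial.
Model: a linearly elastic bar under uniaxial load, so epsilon_lateral = -nu·epsilon_axial.
Solve for epsilon_axial: epsilon_axial = -epsilon_lateral / nu.
Substitute:
  epsilon_axial = -(-0.0001186) / 0.29
  epsilon_axial = 0.000409
Final answer: epsilon_axial = 0.000409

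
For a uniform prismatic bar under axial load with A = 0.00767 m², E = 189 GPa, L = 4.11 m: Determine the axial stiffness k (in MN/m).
Model: a uniform prismatic bar under axial load, so k = (A·E) / L.
Convert to SI units:
  E = 189 GPa = 1.89 × 10¹¹ Pa
Substitute:
  k = (0.00767 × (1.89 × 10¹¹)) / 4.11
  k = 3.527 × 10⁸ N/m
Convert: k = 3.527 × 10⁸ N/m = 352.7 MN/m
Final answer: k = 352.7 MN/m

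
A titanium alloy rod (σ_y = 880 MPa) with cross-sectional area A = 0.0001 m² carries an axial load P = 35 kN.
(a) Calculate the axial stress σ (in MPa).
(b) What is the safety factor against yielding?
(a) Axial stress σ = P/A. Convert P = 35 kN = 35000 N.
  σ = 35000 / 0.0001 = 3.5 × 10⁸ Pa = 350 MPa
(b) Safety factor SF = σ_y/σ = 880 / 350 = 2.514
Final answer: (a) σ = 350 MPa, (b) SF = 2.514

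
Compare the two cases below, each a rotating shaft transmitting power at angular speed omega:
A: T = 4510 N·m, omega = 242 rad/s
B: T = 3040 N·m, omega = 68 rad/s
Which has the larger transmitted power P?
Model: a rotating shaft transmitting power at angular speed omega, so P = T·omega (SI units).
  A: P = 4510 × 242 = 1.091 × 10⁶ W = 1091 kW
  B: P = 3040 × 68 = 206700 W = 206.7 kW
1091 kW > 206.7 kW, so A is larger.
Final answer: A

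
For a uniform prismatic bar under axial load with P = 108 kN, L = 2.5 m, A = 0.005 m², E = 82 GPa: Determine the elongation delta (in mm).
Model: a uniform prismatic bar under axial load, so delta = (P·L) / (A·E).
Convert to SI units:
  P = 108 kN = 108000 N
  E = 82 GPa = 8.2 × 10¹⁰ Pa
Substitute:
  delta = (108000 × 2.5) / (0.005 × (8.2 × 10¹⁰))
  delta = 0.0006585 m
Convert: delta = 0.0006585 m = 0.6585 mm
Final answer: delta = 0.6585 mm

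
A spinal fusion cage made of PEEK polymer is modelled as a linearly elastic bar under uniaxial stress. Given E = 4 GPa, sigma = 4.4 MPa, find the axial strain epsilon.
Model: a linearly elastic bar under uniaxial stress, so sigma = E·epsilon.
Solve for epsilon: epsilon = sigma / E.
Convert to SI units:
  E = 4 GPa = 4 × 10⁹ Pa
  sigma = 4.4 MPa = 4.4 × 10⁶ Pa
Substitute:
  epsilon = (4.4 × 10⁶) / (4 × 10⁹)
  epsilon = 0.0011
Final answer: epsilon = 0.0011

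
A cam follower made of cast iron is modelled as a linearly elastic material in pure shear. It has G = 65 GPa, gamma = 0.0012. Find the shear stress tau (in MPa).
Model: a linearly elastic material in pure shear, so tau = G·gamma.
Convert to SI units:
  G = 65 GPa = 6.5 × 10¹⁰ Pa
Substitute:
  tau = (6.5 × 10¹⁰) × 0.0012
  tau = 7.8 × 10⁷ Pa
Convert: tau = 7.8 × 10⁷ Pa = 78 MPa
Final answer: tau = 78 MPa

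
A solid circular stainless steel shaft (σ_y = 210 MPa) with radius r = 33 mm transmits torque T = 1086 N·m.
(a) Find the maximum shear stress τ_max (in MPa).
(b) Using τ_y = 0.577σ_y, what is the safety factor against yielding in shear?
(a) For a solid circular shaft, τ_max = T·r/J with J = π·r^4/2, i.e. τ_max = 2·T / (π·r^3). Convert r = 33 mm = 0.033 m.
  τ_max = (2 × 1086) / (π × 0.033^3) = 1.924 × 10⁷ Pa = 19.24 MPa
(b) τ_y = 0.577 × 210 = 121.17 MPa
  SF = τ_y/τ_max = 121.17 / 19.24 = 6.298
Final answer: (a) τ_max = 19.24 MPa, (b) SF = 6.298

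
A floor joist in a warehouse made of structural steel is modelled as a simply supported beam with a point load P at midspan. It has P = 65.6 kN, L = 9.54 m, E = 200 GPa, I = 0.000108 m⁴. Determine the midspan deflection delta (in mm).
Model: a simply supported beam with a point load P at midspan, so delta = (P·L^3) / (48·E·I).
Convert to SI units:
  P = 65.6 kN = 65600 N
  E = 200 GPa = 2 × 10¹¹ Pa
Substitute:
  delta = (65600 × 9.54^3) / (48 × (2 × 10¹¹) × 0.000108)
  delta = 0.05494 m
Convert: delta = 0.05494 m = 54.94 mm
Final answer: delta = 54.94 mm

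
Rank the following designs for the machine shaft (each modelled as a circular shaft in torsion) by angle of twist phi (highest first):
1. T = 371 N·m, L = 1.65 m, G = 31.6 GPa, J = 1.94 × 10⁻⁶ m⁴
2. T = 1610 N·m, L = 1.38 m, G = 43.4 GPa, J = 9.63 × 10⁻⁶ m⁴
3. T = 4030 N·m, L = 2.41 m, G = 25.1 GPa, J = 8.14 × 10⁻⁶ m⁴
Model: a circular shaft in torsion, so phi = (T·L) / (G·J) (SI units).
  Case 1: phi = (371 × 1.65) / ((3.16 × 10¹⁰) × (1.94 × 10⁻⁶)) = 0.009985 rad = 0.5721°
  Case 2: phi = (1610 × 1.38) / ((4.34 × 10¹⁰) × (9.63 × 10⁻⁶)) = 0.005316 rad = 0.3046°
  Case 3: phi = (4030 × 2.41) / ((2.51 × 10¹⁰) × (8.14 × 10⁻⁶)) = 0.04754 rad = 2.724°
Ordering: 2.724° (case 3) > 0.5721° (case 1) > 0.3046° (case 2)
Final answer: 3, 1, 2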